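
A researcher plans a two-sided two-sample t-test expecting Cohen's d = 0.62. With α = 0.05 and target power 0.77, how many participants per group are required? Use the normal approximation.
n = 38 per group

Sample size formula (two-sample t-test, normal approximation):
n = 2 · ((z_{α/2} + z_β) / d)²

z_{α/2} = 1.960 (for α = 0.05, two-sided)
z_β = 0.739 (for power = 0.77)
d = 0.62

n = 2 · ((1.960 + 0.739) / 0.62)²
n = 2 · (4.353)²
n ≈ 37.90
Round up to the next whole number: n = 38 per group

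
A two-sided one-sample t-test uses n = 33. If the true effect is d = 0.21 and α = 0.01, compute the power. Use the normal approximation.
Power ≈ 0.09

Power calculation (one-sample t-test, normal approximation):
z_β = d · √n - z_{α/2}
z_β = 0.21 · √33 - 2.576
z_β = 0.21 · 5.745 - 2.576
z_β = -1.369

Power = Φ(z_β) = Φ(-1.369) ≈ 0.085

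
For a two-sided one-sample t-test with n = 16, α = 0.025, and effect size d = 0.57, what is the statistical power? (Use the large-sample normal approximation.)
Power ≈ 0.52

Power calculation (one-sample t-test, normal approximation):
z_β = d · √n - z_{α/2}
z_β = 0.57 · √16 - 2.241
z_β = 0.57 · 4.000 - 2.241
z_β = 0.039

Power = Φ(z_β) = Φ(0.039) ≈ 0.515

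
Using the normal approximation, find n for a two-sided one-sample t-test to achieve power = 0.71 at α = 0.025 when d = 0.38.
n = 55

Sample size formula (one-sample t-test, normal approximation):
n = ((z_{α/2} + z_β) / d)²

z_{α/2} = 2.241 (for α = 0.025, two-sided)
z_β = 0.553 (for power = 0.71)
d = 0.38

n = ((2.241 + 0.553) / 0.38)²
n = (7.353)²
n ≈ 54.07
Round up to the next whole number: n = 55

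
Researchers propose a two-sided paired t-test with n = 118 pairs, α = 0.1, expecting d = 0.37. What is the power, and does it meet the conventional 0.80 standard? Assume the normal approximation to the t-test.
Power ≈ 0.99; the study is adequately powered (power ≥ 0.80)

Power calculation (paired t-test, normal approximation):
z_β = d · √n - z_{α/2}
z_β = 0.37 · √118 - 1.645
z_β = 0.37 · 10.863 - 1.645
z_β = 2.374

Power = Φ(z_β) = Φ(2.374) ≈ 0.991

Effect size d = 0.37 is small by Cohen's convention (0.2/0.5/0.8).

Threshold: power ≥ 0.80 is conventionally adequate.
Power ≈ 0.99 → the study is adequately powered (power ≥ 0.80).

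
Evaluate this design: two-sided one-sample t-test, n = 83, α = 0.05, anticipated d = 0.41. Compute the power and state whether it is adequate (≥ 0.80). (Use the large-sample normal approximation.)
Power ≈ 0.96; the study is adequately powered (power ≥ 0.80)

Power calculation (one-sample t-test, normal approximation):
z_β = d · √n - z_{α/2}
z_β = 0.41 · √83 - 1.960
z_β = 0.41 · 9.110 - 1.960
z_β = 1.775

Power = Φ(z_β) = Φ(1.775) ≈ 0.962

Effect size d = 0.41 is small by Cohen's convention (0.2/0.5/0.8).

Threshold: power ≥ 0.80 is conventionally adequate.
Power ≈ 0.96 → the study is adequately powered (power ≥ 0.80).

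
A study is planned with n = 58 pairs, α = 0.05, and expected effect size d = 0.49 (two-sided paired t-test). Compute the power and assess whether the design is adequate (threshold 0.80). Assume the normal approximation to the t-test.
Power ≈ 0.96; the study is adequately powered (power ≥ 0.80)

Power calculation (paired t-test, normal approximation):
z_β = d · √n - z_{α/2}
z_β = 0.49 · √58 - 1.960
z_β = 0.49 · 7.616 - 1.960
z_β = 1.772

Power = Φ(z_β) = Φ(1.772) ≈ 0.962

Effect size d = 0.49 is small by Cohen's convention (0.2/0.5/0.8).

Threshold: power ≥ 0.80 is conventionally adequate.
Power ≈ 0.96 → the study is adequately powered (power ≥ 0.80).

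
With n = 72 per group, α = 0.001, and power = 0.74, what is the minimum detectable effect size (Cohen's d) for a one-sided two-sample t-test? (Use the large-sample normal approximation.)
d ≈ 0.62

Minimum detectable effect (two-sample t-test, normal approximation):
d = (z_α + z_β) / √(n/2)
d = (3.090 + 0.643) / √(72/2)
d = 3.734 / 6.000
d ≈ 0.62

By Cohen's convention (0.2 small / 0.5 medium / 0.8 large): medium effect.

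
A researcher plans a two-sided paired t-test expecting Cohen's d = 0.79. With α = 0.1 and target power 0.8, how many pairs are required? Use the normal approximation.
n = 10 pairs

Sample size formula (paired t-test, normal approximation):
n = ((z_{α/2} + z_β) / d)²

z_{α/2} = 1.645 (for α = 0.1, two-sided)
z_β = 0.842 (for power = 0.8)
d = 0.79

n = ((1.645 + 0.842) / 0.79)²
n = (3.148)²
n ≈ 9.91
Round up to the next whole number: n = 10 pairs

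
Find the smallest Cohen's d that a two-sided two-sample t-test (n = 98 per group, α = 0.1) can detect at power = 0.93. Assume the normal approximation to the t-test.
d ≈ 0.45

Minimum detectable effect (two-sample t-test, normal approximation):
d = (z_{α/2} + z_β) / √(n/2)
d = (1.645 + 1.476) / √(98/2)
d = 3.121 / 7.000
d ≈ 0.45

By Cohen's convention (0.2 small / 0.5 medium / 0.8 large): small effect.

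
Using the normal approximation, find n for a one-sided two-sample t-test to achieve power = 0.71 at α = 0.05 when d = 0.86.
n = 14 per group

Sample size formula (two-sample t-test, normal approximation):
n = 2 · ((z_α + z_β) / d)²

z_α = 1.645 (for α = 0.05, one-sided)
z_β = 0.553 (for power = 0.71)
d = 0.86

n = 2 · ((1.645 + 0.553) / 0.86)²
n = 2 · (2.556)²
n ≈ 13.07
Round up to the next whole number: n = 14 per group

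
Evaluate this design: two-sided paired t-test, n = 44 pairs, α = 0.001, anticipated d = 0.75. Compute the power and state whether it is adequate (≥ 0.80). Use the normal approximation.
Power ≈ 0.95; the study is adequately powered (power ≥ 0.80)

Power calculation (paired t-test, normal approximation):
z_β = d · √n - z_{α/2}
z_β = 0.75 · √44 - 3.291
z_β = 0.75 · 6.633 - 3.291
z_β = 1.684

Power = Φ(z_β) = Φ(1.684) ≈ 0.954

Effect size d = 0.75 is medium by Cohen's convention (0.2/0.5/0.8).

Threshold: power ≥ 0.80 is conventionally adequate.
Power ≈ 0.95 → the study is adequately powered (power ≥ 0.80).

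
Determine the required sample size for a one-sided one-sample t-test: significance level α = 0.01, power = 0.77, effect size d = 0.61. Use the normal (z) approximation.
n = 26

Sample size formula (one-sample t-test, normal approximation):
n = ((z_α + z_β) / d)²

z_α = 2.326 (for α = 0.01, one-sided)
z_β = 0.739 (for power = 0.77)
d = 0.61

n = ((2.326 + 0.739) / 0.61)²
n = (5.025)²
n ≈ 25.25
Round up to the next whole number: n = 26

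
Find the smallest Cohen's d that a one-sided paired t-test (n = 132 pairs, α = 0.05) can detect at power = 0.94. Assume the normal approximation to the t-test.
d ≈ 0.28

Minimum detectable effect (paired t-test, normal approximation):
d = (z_α + z_β) / √n
d = (1.645 + 1.555) / √132
d = 3.200 / 11.489
d ≈ 0.28

By Cohen's convention (0.2 small / 0.5 medium / 0.8 large): small effect.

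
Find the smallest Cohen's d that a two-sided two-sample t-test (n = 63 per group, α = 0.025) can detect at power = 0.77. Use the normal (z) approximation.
d ≈ 0.53

Minimum detectable effect (two-sample t-test, normal approximation):
d = (z_{α/2} + z_β) / √(n/2)
d = (2.241 + 0.739) / √(63/2)
d = 2.980 / 5.612
d ≈ 0.53

By Cohen's convention (0.2 small / 0.5 medium / 0.8 large): medium effect.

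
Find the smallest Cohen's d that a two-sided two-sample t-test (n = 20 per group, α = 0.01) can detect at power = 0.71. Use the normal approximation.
d ≈ 0.99

Minimum detectable effect (two-sample t-test, normal approximation):
d = (z_{α/2} + z_β) / √(n/2)
d = (2.576 + 0.553) / √(20/2)
d = 3.129 / 3.162
d ≈ 0.99

By Cohen's convention (0.2 small / 0.5 medium / 0.8 large): large effect.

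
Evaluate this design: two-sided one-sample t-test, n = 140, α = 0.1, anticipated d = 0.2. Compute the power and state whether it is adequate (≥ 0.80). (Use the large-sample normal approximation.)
Power ≈ 0.76; the study is underpowered (power < 0.80)

Power calculation (one-sample t-test, normal approximation):
z_β = d · √n - z_{α/2}
z_β = 0.2 · √140 - 1.645
z_β = 0.2 · 11.832 - 1.645
z_β = 0.722

Power = Φ(z_β) = Φ(0.722) ≈ 0.765

Effect size d = 0.2 is small by Cohen's convention (0.2/0.5/0.8).

Threshold: power ≥ 0.80 is conventionally adequate.
Power ≈ 0.76 → the study is underpowered (power < 0.80).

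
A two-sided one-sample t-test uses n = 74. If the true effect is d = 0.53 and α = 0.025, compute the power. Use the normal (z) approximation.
Power ≈ 0.99

Power calculation (one-sample t-test, normal approximation):
z_β = d · √n - z_{α/2}
z_β = 0.53 · √74 - 2.241
z_β = 0.53 · 8.602 - 2.241
z_β = 2.318

Power = Φ(z_β) = Φ(2.318) ≈ 0.990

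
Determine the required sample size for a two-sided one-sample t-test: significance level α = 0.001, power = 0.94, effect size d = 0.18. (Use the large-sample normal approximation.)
n = 725

Sample size formula (one-sample t-test, normal approximation):
n = ((z_{α/2} + z_β) / d)²

z_{α/2} = 3.291 (for α = 0.001, two-sided)
z_β = 1.555 (for power = 0.94)
d = 0.18

n = ((3.291 + 1.555) / 0.18)²
n = (26.922)²
n ≈ 724.79
Round up to the next whole number: n = 725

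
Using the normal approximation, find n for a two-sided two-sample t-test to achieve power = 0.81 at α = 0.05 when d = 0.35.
n = 132 per group

Sample size formula (two-sample t-test, normal approximation):
n = 2 · ((z_{α/2} + z_β) / d)²

z_{α/2} = 1.960 (for α = 0.05, two-sided)
z_β = 0.878 (for power = 0.81)
d = 0.35

n = 2 · ((1.960 + 0.878) / 0.35)²
n = 2 · (8.109)²
n ≈ 131.51
Round up to the next whole number: n = 132 per group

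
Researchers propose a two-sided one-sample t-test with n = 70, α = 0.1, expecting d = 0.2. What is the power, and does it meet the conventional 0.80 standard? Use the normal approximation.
Power ≈ 0.51; the study is underpowered (power < 0.80)

Power calculation (one-sample t-test, normal approximation):
z_β = d · √n - z_{α/2}
z_β = 0.2 · √70 - 1.645
z_β = 0.2 · 8.367 - 1.645
z_β = 0.028

Power = Φ(z_β) = Φ(0.028) ≈ 0.511

Effect size d = 0.2 is small by Cohen's convention (0.2/0.5/0.8).

Threshold: power ≥ 0.80 is conventionally adequate.
Power ≈ 0.51 → the study is underpowered (power < 0.80).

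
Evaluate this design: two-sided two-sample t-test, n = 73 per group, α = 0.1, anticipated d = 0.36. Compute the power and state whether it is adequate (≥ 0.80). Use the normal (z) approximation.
Power ≈ 0.70; the study is underpowered (power < 0.80)

Power calculation (two-sample t-test, normal approximation):
z_β = d · √(n/2) - z_{α/2}
z_β = 0.36 · √(73/2) - 1.645
z_β = 0.36 · 6.042 - 1.645
z_β = 0.530

Power = Φ(z_β) = Φ(0.530) ≈ 0.702

Effect size d = 0.36 is small by Cohen's convention (0.2/0.5/0.8).

Threshold: power ≥ 0.80 is conventionally adequate.
Power ≈ 0.70 → the study is underpowered (power < 0.80).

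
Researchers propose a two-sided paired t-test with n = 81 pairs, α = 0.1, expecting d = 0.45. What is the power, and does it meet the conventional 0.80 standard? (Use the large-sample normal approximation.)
Power ≈ 0.99; the study is adequately powered (power ≥ 0.80)

Power calculation (paired t-test, normal approximation):
z_β = d · √n - z_{α/2}
z_β = 0.45 · √81 - 1.645
z_β = 0.45 · 9.000 - 1.645
z_β = 2.405

Power = Φ(z_β) = Φ(2.405) ≈ 0.992

Effect size d = 0.45 is small by Cohen's convention (0.2/0.5/0.8).

Threshold: power ≥ 0.80 is conventionally adequate.
Power ≈ 0.99 → the study is adequately powered (power ≥ 0.80).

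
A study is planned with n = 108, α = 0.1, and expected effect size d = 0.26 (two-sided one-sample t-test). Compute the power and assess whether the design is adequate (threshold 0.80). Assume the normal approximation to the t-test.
Power ≈ 0.85; the study is adequately powered (power ≥ 0.80)

Power calculation (one-sample t-test, normal approximation):
z_β = d · √n - z_{α/2}
z_β = 0.26 · √108 - 1.645
z_β = 0.26 · 10.392 - 1.645
z_β = 1.057

Power = Φ(z_β) = Φ(1.057) ≈ 0.855

Effect size d = 0.26 is small by Cohen's convention (0.2/0.5/0.8).

Threshold: power ≥ 0.80 is conventionally adequate.
Power ≈ 0.85 → the study is adequately powered (power ≥ 0.80).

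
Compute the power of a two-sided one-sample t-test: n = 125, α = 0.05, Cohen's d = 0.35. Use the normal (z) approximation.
Power ≈ 0.97

Power calculation (one-sample t-test, normal approximation):
z_β = d · √n - z_{α/2}
z_β = 0.35 · √125 - 1.960
z_β = 0.35 · 11.180 - 1.960
z_β = 1.953

Power = Φ(z_β) = Φ(1.953) ≈ 0.975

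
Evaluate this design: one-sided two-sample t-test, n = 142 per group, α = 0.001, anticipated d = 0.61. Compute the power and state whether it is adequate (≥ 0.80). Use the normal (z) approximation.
Power ≈ 0.98; the study is adequately powered (power ≥ 0.80)

Power calculation (two-sample t-test, normal approximation):
z_β = d · √(n/2) - z_α
z_β = 0.61 · √(142/2) - 3.090
z_β = 0.61 · 8.426 - 3.090
z_β = 2.050

Power = Φ(z_β) = Φ(2.050) ≈ 0.980

Effect size d = 0.61 is medium by Cohen's convention (0.2/0.5/0.8).

Threshold: power ≥ 0.80 is conventionally adequate.
Power ≈ 0.98 → the study is adequately powered (power ≥ 0.80).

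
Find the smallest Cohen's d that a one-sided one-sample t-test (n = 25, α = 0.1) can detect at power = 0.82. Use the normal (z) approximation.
d ≈ 0.44

Minimum detectable effect (one-sample t-test, normal approximation):
d = (z_α + z_β) / √n
d = (1.282 + 0.915) / √25
d = 2.197 / 5.000
d ≈ 0.44

By Cohen's convention (0.2 small / 0.5 medium / 0.8 large): small effect.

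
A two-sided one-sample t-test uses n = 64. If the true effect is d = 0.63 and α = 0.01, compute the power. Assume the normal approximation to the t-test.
Power ≈ 0.99

Power calculation (one-sample t-test, normal approximation):
z_β = d · √n - z_{α/2}
z_β = 0.63 · √64 - 2.576
z_β = 0.63 · 8.000 - 2.576
z_β = 2.464

Power = Φ(z_β) = Φ(2.464) ≈ 0.993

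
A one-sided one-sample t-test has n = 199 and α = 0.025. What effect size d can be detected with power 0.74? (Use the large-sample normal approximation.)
d ≈ 0.18

Minimum detectable effect (one-sample t-test, normal approximation):
d = (z_α + z_β) / √n
d = (1.960 + 0.643) / √199
d = 2.603 / 14.107
d ≈ 0.18

By Cohen's convention (0.2 small / 0.5 medium / 0.8 large): very small effect.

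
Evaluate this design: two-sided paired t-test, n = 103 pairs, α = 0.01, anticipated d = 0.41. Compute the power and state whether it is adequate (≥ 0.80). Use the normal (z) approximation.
Power ≈ 0.94; the study is adequately powered (power ≥ 0.80)

Power calculation (paired t-test, normal approximation):
z_β = d · √n - z_{α/2}
z_β = 0.41 · √103 - 2.576
z_β = 0.41 · 10.149 - 2.576
z_β = 1.585

Power = Φ(z_β) = Φ(1.585) ≈ 0.944

Effect size d = 0.41 is small by Cohen's convention (0.2/0.5/0.8).

Threshold: power ≥ 0.80 is conventionally adequate.
Power ≈ 0.94 → the study is adequately powered (power ≥ 0.80).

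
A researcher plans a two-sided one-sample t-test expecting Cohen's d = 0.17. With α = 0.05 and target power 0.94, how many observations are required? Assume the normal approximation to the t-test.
n = 428

Sample size formula (one-sample t-test, normal approximation):
n = ((z_{α/2} + z_β) / d)²

z_{α/2} = 1.960 (for α = 0.05, two-sided)
z_β = 1.555 (for power = 0.94)
d = 0.17

n = ((1.960 + 1.555) / 0.17)²
n = (20.676)²
n ≈ 427.50
Round up to the next whole number: n = 428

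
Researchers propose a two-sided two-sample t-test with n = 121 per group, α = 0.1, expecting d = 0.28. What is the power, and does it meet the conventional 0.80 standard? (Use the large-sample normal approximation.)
Power ≈ 0.70; the study is underpowered (power < 0.80)

Power calculation (two-sample t-test, normal approximation):
z_β = d · √(n/2) - z_{α/2}
z_β = 0.28 · √(121/2) - 1.645
z_β = 0.28 · 7.778 - 1.645
z_β = 0.533

Power = Φ(z_β) = Φ(0.533) ≈ 0.703

Effect size d = 0.28 is small by Cohen's convention (0.2/0.5/0.8).

Threshold: power ≥ 0.80 is conventionally adequate.
Power ≈ 0.70 → the study is underpowered (power < 0.80).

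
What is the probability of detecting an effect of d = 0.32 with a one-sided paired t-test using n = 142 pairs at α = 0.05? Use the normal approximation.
Power ≈ 0.98

Power calculation (paired t-test, normal approximation):
z_β = d · √n - z_α
z_β = 0.32 · √142 - 1.645
z_β = 0.32 · 11.916 - 1.645
z_β = 2.168

Power = Φ(z_β) = Φ(2.168) ≈ 0.985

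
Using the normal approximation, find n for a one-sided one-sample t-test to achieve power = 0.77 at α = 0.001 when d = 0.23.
n = 278

Sample size formula (one-sample t-test, normal approximation):
n = ((z_α + z_β) / d)²

z_α = 3.090 (for α = 0.001, one-sided)
z_β = 0.739 (for power = 0.77)
d = 0.23

n = ((3.090 + 0.739) / 0.23)²
n = (16.648)²
n ≈ 277.16
Round up to the next whole number: n = 278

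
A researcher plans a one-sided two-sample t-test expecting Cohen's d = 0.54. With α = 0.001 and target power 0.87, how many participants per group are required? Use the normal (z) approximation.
n = 122 per group

Sample size formula (two-sample t-test, normal approximation):
n = 2 · ((z_α + z_β) / d)²

z_α = 3.090 (for α = 0.001, one-sided)
z_β = 1.126 (for power = 0.87)
d = 0.54

n = 2 · ((3.090 + 1.126) / 0.54)²
n = 2 · (7.807)²
n ≈ 121.90
Round up to the next whole number: n = 122 per group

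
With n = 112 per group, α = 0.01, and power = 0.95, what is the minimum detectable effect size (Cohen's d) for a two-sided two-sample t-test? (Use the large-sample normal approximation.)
d ≈ 0.56

Minimum detectable effect (two-sample t-test, normal approximation):
d = (z_{α/2} + z_β) / √(n/2)
d = (2.576 + 1.645) / √(112/2)
d = 4.221 / 7.483
d ≈ 0.56

By Cohen's convention (0.2 small / 0.5 medium / 0.8 large): medium effect.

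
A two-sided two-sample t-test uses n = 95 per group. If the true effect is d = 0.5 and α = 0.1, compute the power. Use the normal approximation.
Power ≈ 0.96

Power calculation (two-sample t-test, normal approximation):
z_β = d · √(n/2) - z_{α/2}
z_β = 0.5 · √(95/2) - 1.645
z_β = 0.5 · 6.892 - 1.645
z_β = 1.801

Power = Φ(z_β) = Φ(1.801) ≈ 0.964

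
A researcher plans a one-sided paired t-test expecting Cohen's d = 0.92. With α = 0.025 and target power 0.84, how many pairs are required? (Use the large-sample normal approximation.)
n = 11 pairs

Sample size formula (paired t-test, normal approximation):
n = ((z_α + z_β) / d)²

z_α = 1.960 (for α = 0.025, one-sided)
z_β = 0.994 (for power = 0.84)
d = 0.92

n = ((1.960 + 0.994) / 0.92)²
n = (3.211)²
n ≈ 10.31
Round up to the next whole number: n = 11 pairs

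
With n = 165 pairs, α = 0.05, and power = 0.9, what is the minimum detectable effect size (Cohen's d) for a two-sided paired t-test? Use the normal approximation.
d ≈ 0.25

Minimum detectable effect (paired t-test, normal approximation):
d = (z_{α/2} + z_β) / √n
d = (1.960 + 1.282) / √165
d = 3.242 / 12.845
d ≈ 0.25

By Cohen's convention (0.2 small / 0.5 medium / 0.8 large): small effect.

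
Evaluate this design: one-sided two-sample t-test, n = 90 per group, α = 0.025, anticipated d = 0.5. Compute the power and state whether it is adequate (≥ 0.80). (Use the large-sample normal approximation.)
Power ≈ 0.92; the study is adequately powered (power ≥ 0.80)

Power calculation (two-sample t-test, normal approximation):
z_β = d · √(n/2) - z_α
z_β = 0.5 · √(90/2) - 1.960
z_β = 0.5 · 6.708 - 1.960
z_β = 1.394

Power = Φ(z_β) = Φ(1.394) ≈ 0.918

Effect size d = 0.5 is medium by Cohen's convention (0.2/0.5/0.8).

Threshold: power ≥ 0.80 is conventionally adequate.
Power ≈ 0.92 → the study is adequately powered (power ≥ 0.80).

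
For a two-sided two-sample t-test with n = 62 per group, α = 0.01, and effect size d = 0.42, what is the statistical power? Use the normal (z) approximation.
Power ≈ 0.41

Power calculation (two-sample t-test, normal approximation):
z_β = d · √(n/2) - z_{α/2}
z_β = 0.42 · √(62/2) - 2.576
z_β = 0.42 · 5.568 - 2.576
z_β = -0.237

Power = Φ(z_β) = Φ(-0.237) ≈ 0.406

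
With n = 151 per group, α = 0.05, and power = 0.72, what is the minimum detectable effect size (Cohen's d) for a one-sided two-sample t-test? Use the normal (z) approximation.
d ≈ 0.26

Minimum detectable effect (two-sample t-test, normal approximation):
d = (z_α + z_β) / √(n/2)
d = (1.645 + 0.583) / √(151/2)
d = 2.228 / 8.689
d ≈ 0.26

By Cohen's convention (0.2 small / 0.5 medium / 0.8 large): small effect.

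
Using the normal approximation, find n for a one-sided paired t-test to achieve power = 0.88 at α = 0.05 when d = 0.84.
n = 12 pairs

Sample size formula (paired t-test, normal approximation):
n = ((z_α + z_β) / d)²

z_α = 1.645 (for α = 0.05, one-sided)
z_β = 1.175 (for power = 0.88)
d = 0.84

n = ((1.645 + 1.175) / 0.84)²
n = (3.357)²
n ≈ 11.27
Round up to the next whole number: n = 12 pairs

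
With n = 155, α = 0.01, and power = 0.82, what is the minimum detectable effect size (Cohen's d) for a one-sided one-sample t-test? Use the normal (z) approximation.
d ≈ 0.26

Minimum detectable effect (one-sample t-test, normal approximation):
d = (z_α + z_β) / √n
d = (2.326 + 0.915) / √155
d = 3.242 / 12.450
d ≈ 0.26

By Cohen's convention (0.2 small / 0.5 medium / 0.8 large): small effect.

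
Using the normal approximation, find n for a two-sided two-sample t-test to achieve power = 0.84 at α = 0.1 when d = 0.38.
n = 97 per group

Sample size formula (two-sample t-test, normal approximation):
n = 2 · ((z_{α/2} + z_β) / d)²

z_{α/2} = 1.645 (for α = 0.1, two-sided)
z_β = 0.994 (for power = 0.84)
d = 0.38

n = 2 · ((1.645 + 0.994) / 0.38)²
n = 2 · (6.945)²
n ≈ 96.47
Round up to the next whole number: n = 97 per group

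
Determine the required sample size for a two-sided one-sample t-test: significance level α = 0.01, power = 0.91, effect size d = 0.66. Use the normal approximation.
n = 36

Sample size formula (one-sample t-test, normal approximation):
n = ((z_{α/2} + z_β) / d)²

z_{α/2} = 2.576 (for α = 0.01, two-sided)
z_β = 1.341 (for power = 0.91)
d = 0.66

n = ((2.576 + 1.341) / 0.66)²
n = (5.935)²
n ≈ 35.22
Round up to the next whole number: n = 36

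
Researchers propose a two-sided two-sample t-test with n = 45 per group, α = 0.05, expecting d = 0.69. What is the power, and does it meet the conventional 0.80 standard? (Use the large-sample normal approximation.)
Power ≈ 0.91; the study is adequately powered (power ≥ 0.80)

Power calculation (two-sample t-test, normal approximation):
z_β = d · √(n/2) - z_{α/2}
z_β = 0.69 · √(45/2) - 1.960
z_β = 0.69 · 4.743 - 1.960
z_β = 1.313

Power = Φ(z_β) = Φ(1.313) ≈ 0.905

Effect size d = 0.69 is medium by Cohen's convention (0.2/0.5/0.8).

Threshold: power ≥ 0.80 is conventionally adequate.
Power ≈ 0.91 → the study is adequately powered (power ≥ 0.80).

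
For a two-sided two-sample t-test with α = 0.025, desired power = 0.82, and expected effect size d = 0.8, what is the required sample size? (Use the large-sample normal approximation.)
n = 32 per group

Sample size formula (two-sample t-test, normal approximation):
n = 2 · ((z_{α/2} + z_β) / d)²

z_{α/2} = 2.241 (for α = 0.025, two-sided)
z_β = 0.915 (for power = 0.82)
d = 0.8

n = 2 · ((2.241 + 0.915) / 0.8)²
n = 2 · (3.945)²
n ≈ 31.13
Round up to the next whole number: n = 32 per group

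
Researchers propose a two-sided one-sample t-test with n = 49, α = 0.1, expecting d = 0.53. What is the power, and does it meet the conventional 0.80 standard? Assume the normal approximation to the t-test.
Power ≈ 0.98; the study is adequately powered (power ≥ 0.80)

Power calculation (one-sample t-test, normal approximation):
z_β = d · √n - z_{α/2}
z_β = 0.53 · √49 - 1.645
z_β = 0.53 · 7.000 - 1.645
z_β = 2.065

Power = Φ(z_β) = Φ(2.065) ≈ 0.981

Effect size d = 0.53 is medium by Cohen's convention (0.2/0.5/0.8).

Threshold: power ≥ 0.80 is conventionally adequate.
Power ≈ 0.98 → the study is adequately powered (power ≥ 0.80).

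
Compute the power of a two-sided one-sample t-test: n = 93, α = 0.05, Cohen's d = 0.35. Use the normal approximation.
Power ≈ 0.92

Power calculation (one-sample t-test, normal approximation):
z_β = d · √n - z_{α/2}
z_β = 0.35 · √93 - 1.960
z_β = 0.35 · 9.644 - 1.960
z_β = 1.415

Power = Φ(z_β) = Φ(1.415) ≈ 0.922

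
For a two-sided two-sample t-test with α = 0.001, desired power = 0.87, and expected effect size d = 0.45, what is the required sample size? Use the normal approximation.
n = 193 per group

Sample size formula (two-sample t-test, normal approximation):
n = 2 · ((z_{α/2} + z_β) / d)²

z_{α/2} = 3.291 (for α = 0.001, two-sided)
z_β = 1.126 (for power = 0.87)
d = 0.45

n = 2 · ((3.291 + 1.126) / 0.45)²
n = 2 · (9.816)²
n ≈ 192.71
Round up to the next whole number: n = 193 per group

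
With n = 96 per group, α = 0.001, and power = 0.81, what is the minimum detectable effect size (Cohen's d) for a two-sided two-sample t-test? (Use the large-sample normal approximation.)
d ≈ 0.60

Minimum detectable effect (two-sample t-test, normal approximation):
d = (z_{α/2} + z_β) / √(n/2)
d = (3.291 + 0.878) / √(96/2)
d = 4.168 / 6.928
d ≈ 0.60

By Cohen's convention (0.2 small / 0.5 medium / 0.8 large): medium effect.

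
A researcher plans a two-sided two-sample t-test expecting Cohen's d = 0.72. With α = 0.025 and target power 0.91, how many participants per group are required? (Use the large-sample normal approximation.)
n = 50 per group

Sample size formula (two-sample t-test, normal approximation):
n = 2 · ((z_{α/2} + z_β) / d)²

z_{α/2} = 2.241 (for α = 0.025, two-sided)
z_β = 1.341 (for power = 0.91)
d = 0.72

n = 2 · ((2.241 + 1.341) / 0.72)²
n = 2 · (4.975)²
n ≈ 49.50
Round up to the next whole number: n = 50 per group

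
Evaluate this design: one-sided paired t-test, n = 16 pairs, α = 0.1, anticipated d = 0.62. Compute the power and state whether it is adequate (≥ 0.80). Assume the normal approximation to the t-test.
Power ≈ 0.88; the study is adequately powered (power ≥ 0.80)

Power calculation (paired t-test, normal approximation):
z_β = d · √n - z_α
z_β = 0.62 · √16 - 1.282
z_β = 0.62 · 4.000 - 1.282
z_β = 1.198

Power = Φ(z_β) = Φ(1.198) ≈ 0.885

Effect size d = 0.62 is medium by Cohen's convention (0.2/0.5/0.8).

Threshold: power ≥ 0.80 is conventionally adequate.
Power ≈ 0.88 → the study is adequately powered (power ≥ 0.80).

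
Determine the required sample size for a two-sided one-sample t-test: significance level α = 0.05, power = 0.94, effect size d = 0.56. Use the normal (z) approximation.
n = 40

Sample size formula (one-sample t-test, normal approximation):
n = ((z_{α/2} + z_β) / d)²

z_{α/2} = 1.960 (for α = 0.05, two-sided)
z_β = 1.555 (for power = 0.94)
d = 0.56

n = ((1.960 + 1.555) / 0.56)²
n = (6.277)²
n ≈ 39.40
Round up to the next whole number: n = 40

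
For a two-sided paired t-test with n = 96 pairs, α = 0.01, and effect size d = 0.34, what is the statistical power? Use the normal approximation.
Power ≈ 0.78

Power calculation (paired t-test, normal approximation):
z_β = d · √n - z_{α/2}
z_β = 0.34 · √96 - 2.576
z_β = 0.34 · 9.798 - 2.576
z_β = 0.755

Power = Φ(z_β) = Φ(0.755) ≈ 0.775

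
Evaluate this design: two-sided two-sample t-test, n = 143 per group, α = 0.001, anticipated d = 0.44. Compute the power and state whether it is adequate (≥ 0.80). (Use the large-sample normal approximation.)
Power ≈ 0.67; the study is underpowered (power < 0.80)

Power calculation (two-sample t-test, normal approximation):
z_β = d · √(n/2) - z_{α/2}
z_β = 0.44 · √(143/2) - 3.291
z_β = 0.44 · 8.456 - 3.291
z_β = 0.430

Power = Φ(z_β) = Φ(0.430) ≈ 0.666

Effect size d = 0.44 is small by Cohen's convention (0.2/0.5/0.8).

Threshold: power ≥ 0.80 is conventionally adequate.
Power ≈ 0.67 → the study is underpowered (power < 0.80).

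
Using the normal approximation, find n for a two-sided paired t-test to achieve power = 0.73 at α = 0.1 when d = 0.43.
n = 28 pairs

Sample size formula (paired t-test, normal approximation):
n = ((z_{α/2} + z_β) / d)²

z_{α/2} = 1.645 (for α = 0.1, two-sided)
z_β = 0.613 (for power = 0.73)
d = 0.43

n = ((1.645 + 0.613) / 0.43)²
n = (5.251)²
n ≈ 27.57
Round up to the next whole number: n = 28 pairs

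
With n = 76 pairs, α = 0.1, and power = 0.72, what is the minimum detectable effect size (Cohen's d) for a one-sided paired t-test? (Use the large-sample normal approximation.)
d ≈ 0.21

Minimum detectable effect (paired t-test, normal approximation):
d = (z_α + z_β) / √n
d = (1.282 + 0.583) / √76
d = 1.864 / 8.718
d ≈ 0.21

By Cohen's convention (0.2 small / 0.5 medium / 0.8 large): small effect.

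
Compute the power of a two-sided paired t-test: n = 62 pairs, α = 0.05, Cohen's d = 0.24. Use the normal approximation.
Power ≈ 0.47

Power calculation (paired t-test, normal approximation):
z_β = d · √n - z_{α/2}
z_β = 0.24 · √62 - 1.960
z_β = 0.24 · 7.874 - 1.960
z_β = -0.070

Power = Φ(z_β) = Φ(-0.070) ≈ 0.472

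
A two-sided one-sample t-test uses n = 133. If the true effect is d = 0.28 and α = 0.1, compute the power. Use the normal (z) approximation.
Power ≈ 0.94

Power calculation (one-sample t-test, normal approximation):
z_β = d · √n - z_{α/2}
z_β = 0.28 · √133 - 1.645
z_β = 0.28 · 11.533 - 1.645
z_β = 1.584

Power = Φ(z_β) = Φ(1.584) ≈ 0.943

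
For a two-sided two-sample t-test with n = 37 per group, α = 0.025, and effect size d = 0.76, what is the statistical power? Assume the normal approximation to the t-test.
Power ≈ 0.85

Power calculation (two-sample t-test, normal approximation):
z_β = d · √(n/2) - z_{α/2}
z_β = 0.76 · √(37/2) - 2.241
z_β = 0.76 · 4.301 - 2.241
z_β = 1.027

Power = Φ(z_β) = Φ(1.027) ≈ 0.848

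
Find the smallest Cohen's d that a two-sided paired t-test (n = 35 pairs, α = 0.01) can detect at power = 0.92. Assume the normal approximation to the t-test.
d ≈ 0.67

Minimum detectable effect (paired t-test, normal approximation):
d = (z_{α/2} + z_β) / √n
d = (2.576 + 1.405) / √35
d = 3.981 / 5.916
d ≈ 0.67

By Cohen's convention (0.2 small / 0.5 medium / 0.8 large): medium effect.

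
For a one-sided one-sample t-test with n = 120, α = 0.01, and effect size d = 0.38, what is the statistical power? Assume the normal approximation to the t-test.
Power ≈ 0.97

Power calculation (one-sample t-test, normal approximation):
z_β = d · √n - z_α
z_β = 0.38 · √120 - 2.326
z_β = 0.38 · 10.954 - 2.326
z_β = 1.836

Power = Φ(z_β) = Φ(1.836) ≈ 0.967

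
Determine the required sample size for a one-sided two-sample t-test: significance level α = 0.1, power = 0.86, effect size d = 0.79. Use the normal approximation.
n = 18 per group

Sample size formula (two-sample t-test, normal approximation):
n = 2 · ((z_α + z_β) / d)²

z_α = 1.282 (for α = 0.1, one-sided)
z_β = 1.080 (for power = 0.86)
d = 0.79

n = 2 · ((1.282 + 1.080) / 0.79)²
n = 2 · (2.990)²
n ≈ 17.88
Round up to the next whole number: n = 18 per group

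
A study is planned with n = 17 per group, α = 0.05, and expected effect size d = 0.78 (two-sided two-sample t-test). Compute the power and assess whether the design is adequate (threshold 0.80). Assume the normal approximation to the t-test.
Power ≈ 0.62; the study is underpowered (power < 0.80)

Power calculation (two-sample t-test, normal approximation):
z_β = d · √(n/2) - z_{α/2}
z_β = 0.78 · √(17/2) - 1.960
z_β = 0.78 · 2.915 - 1.960
z_β = 0.314

Power = Φ(z_β) = Φ(0.314) ≈ 0.623

Effect size d = 0.78 is medium by Cohen's convention (0.2/0.5/0.8).

Threshold: power ≥ 0.80 is conventionally adequate.
Power ≈ 0.62 → the study is underpowered (power < 0.80).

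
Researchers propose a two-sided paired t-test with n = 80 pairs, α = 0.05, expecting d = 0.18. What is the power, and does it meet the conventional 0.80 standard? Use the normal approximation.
Power ≈ 0.36; the study is underpowered (power < 0.80)

Power calculation (paired t-test, normal approximation):
z_β = d · √n - z_{α/2}
z_β = 0.18 · √80 - 1.960
z_β = 0.18 · 8.944 - 1.960
z_β = -0.350

Power = Φ(z_β) = Φ(-0.350) ≈ 0.363

Effect size d = 0.18 is very small by Cohen's convention (0.2/0.5/0.8).

Threshold: power ≥ 0.80 is conventionally adequate.
Power ≈ 0.36 → the study is underpowered (power < 0.80).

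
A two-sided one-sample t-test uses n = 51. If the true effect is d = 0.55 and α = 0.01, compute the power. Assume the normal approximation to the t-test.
Power ≈ 0.91

Power calculation (one-sample t-test, normal approximation):
z_β = d · √n - z_{α/2}
z_β = 0.55 · √51 - 2.576
z_β = 0.55 · 7.141 - 2.576
z_β = 1.352

Power = Φ(z_β) = Φ(1.352) ≈ 0.912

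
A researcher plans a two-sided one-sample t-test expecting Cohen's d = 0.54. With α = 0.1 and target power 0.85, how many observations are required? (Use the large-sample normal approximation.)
n = 25

Sample size formula (one-sample t-test, normal approximation):
n = ((z_{α/2} + z_β) / d)²

z_{α/2} = 1.645 (for α = 0.1, two-sided)
z_β = 1.036 (for power = 0.85)
d = 0.54

n = ((1.645 + 1.036) / 0.54)²
n = (4.965)²
n ≈ 24.65
Round up to the next whole number: n = 25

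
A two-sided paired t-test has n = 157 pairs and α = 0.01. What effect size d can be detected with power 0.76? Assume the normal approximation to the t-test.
d ≈ 0.26

Minimum detectable effect (paired t-test, normal approximation):
d = (z_{α/2} + z_β) / √n
d = (2.576 + 0.706) / √157
d = 3.282 / 12.530
d ≈ 0.26

By Cohen's convention (0.2 small / 0.5 medium / 0.8 large): small effect.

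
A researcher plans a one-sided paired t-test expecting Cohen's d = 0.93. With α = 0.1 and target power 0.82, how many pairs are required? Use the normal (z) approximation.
n = 6 pairs

Sample size formula (paired t-test, normal approximation):
n = ((z_α + z_β) / d)²

z_α = 1.282 (for α = 0.1, one-sided)
z_β = 0.915 (for power = 0.82)
d = 0.93

n = ((1.282 + 0.915) / 0.93)²
n = (2.362)²
n ≈ 5.58
Round up to the next whole number: n = 6 pairs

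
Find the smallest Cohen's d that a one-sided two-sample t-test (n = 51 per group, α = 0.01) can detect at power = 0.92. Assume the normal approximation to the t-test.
d ≈ 0.74

Minimum detectable effect (two-sample t-test, normal approximation):
d = (z_α + z_β) / √(n/2)
d = (2.326 + 1.405) / √(51/2)
d = 3.731 / 5.050
d ≈ 0.74

By Cohen's convention (0.2 small / 0.5 medium / 0.8 large): medium effect.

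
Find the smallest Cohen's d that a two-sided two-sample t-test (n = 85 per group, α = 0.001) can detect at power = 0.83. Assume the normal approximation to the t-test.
d ≈ 0.65

Minimum detectable effect (two-sample t-test, normal approximation):
d = (z_{α/2} + z_β) / √(n/2)
d = (3.291 + 0.954) / √(85/2)
d = 4.245 / 6.519
d ≈ 0.65

By Cohen's convention (0.2 small / 0.5 medium / 0.8 large): medium effect.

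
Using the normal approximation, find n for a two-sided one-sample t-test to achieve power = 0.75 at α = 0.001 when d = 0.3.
n = 175

Sample size formula (one-sample t-test, normal approximation):
n = ((z_{α/2} + z_β) / d)²

z_{α/2} = 3.291 (for α = 0.001, two-sided)
z_β = 0.674 (for power = 0.75)
d = 0.3

n = ((3.291 + 0.674) / 0.3)²
n = (13.217)²
n ≈ 174.69
Round up to the next whole number: n = 175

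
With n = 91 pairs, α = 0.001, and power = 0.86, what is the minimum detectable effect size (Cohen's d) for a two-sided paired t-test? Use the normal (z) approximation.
d ≈ 0.46

Minimum detectable effect (paired t-test, normal approximation):
d = (z_{α/2} + z_β) / √n
d = (3.291 + 1.080) / √91
d = 4.371 / 9.539
d ≈ 0.46

By Cohen's convention (0.2 small / 0.5 medium / 0.8 large): small effect.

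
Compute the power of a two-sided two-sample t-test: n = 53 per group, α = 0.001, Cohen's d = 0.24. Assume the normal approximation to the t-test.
Power ≈ 0.02

Power calculation (two-sample t-test, normal approximation):
z_β = d · √(n/2) - z_{α/2}
z_β = 0.24 · √(53/2) - 3.291
z_β = 0.24 · 5.148 - 3.291
z_β = -2.055

Power = Φ(z_β) = Φ(-2.055) ≈ 0.020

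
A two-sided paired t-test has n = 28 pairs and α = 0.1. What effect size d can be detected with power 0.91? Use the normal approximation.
d ≈ 0.56

Minimum detectable effect (paired t-test, normal approximation):
d = (z_{α/2} + z_β) / √n
d = (1.645 + 1.341) / √28
d = 2.986 / 5.292
d ≈ 0.56

By Cohen's convention (0.2 small / 0.5 medium / 0.8 large): medium effect.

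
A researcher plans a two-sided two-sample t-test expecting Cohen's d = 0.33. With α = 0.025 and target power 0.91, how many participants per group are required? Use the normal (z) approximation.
n = 236 per group

Sample size formula (two-sample t-test, normal approximation):
n = 2 · ((z_{α/2} + z_β) / d)²

z_{α/2} = 2.241 (for α = 0.025, two-sided)
z_β = 1.341 (for power = 0.91)
d = 0.33

n = 2 · ((2.241 + 1.341) / 0.33)²
n = 2 · (10.855)²
n ≈ 235.66
Round up to the next whole number: n = 236 per group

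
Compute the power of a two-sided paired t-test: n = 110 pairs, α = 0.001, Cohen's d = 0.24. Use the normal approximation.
Power ≈ 0.22

Power calculation (paired t-test, normal approximation):
z_β = d · √n - z_{α/2}
z_β = 0.24 · √110 - 3.291
z_β = 0.24 · 10.488 - 3.291
z_β = -0.773

Power = Φ(z_β) = Φ(-0.773) ≈ 0.220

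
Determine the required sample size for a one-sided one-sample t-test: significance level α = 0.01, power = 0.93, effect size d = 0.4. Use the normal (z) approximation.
n = 91

Sample size formula (one-sample t-test, normal approximation):
n = ((z_α + z_β) / d)²

z_α = 2.326 (for α = 0.01, one-sided)
z_β = 1.476 (for power = 0.93)
d = 0.4

n = ((2.326 + 1.476) / 0.4)²
n = (9.505)²
n ≈ 90.35
Round up to the next whole number: n = 91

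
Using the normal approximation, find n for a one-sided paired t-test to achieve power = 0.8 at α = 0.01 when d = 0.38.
n = 70 pairs

Sample size formula (paired t-test, normal approximation):
n = ((z_α + z_β) / d)²

z_α = 2.326 (for α = 0.01, one-sided)
z_β = 0.842 (for power = 0.8)
d = 0.38

n = ((2.326 + 0.842) / 0.38)²
n = (8.337)²
n ≈ 69.51
Round up to the next whole number: n = 70 pairs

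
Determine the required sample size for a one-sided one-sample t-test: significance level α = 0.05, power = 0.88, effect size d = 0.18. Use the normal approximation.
n = 246

Sample size formula (one-sample t-test, normal approximation):
n = ((z_α + z_β) / d)²

z_α = 1.645 (for α = 0.05, one-sided)
z_β = 1.175 (for power = 0.88)
d = 0.18

n = ((1.645 + 1.175) / 0.18)²
n = (15.667)²
n ≈ 245.45
Round up to the next whole number: n = 246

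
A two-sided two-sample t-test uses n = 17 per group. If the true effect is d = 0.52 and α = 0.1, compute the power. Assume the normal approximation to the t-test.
Power ≈ 0.45

Power calculation (two-sample t-test, normal approximation):
z_β = d · √(n/2) - z_{α/2}
z_β = 0.52 · √(17/2) - 1.645
z_β = 0.52 · 2.915 - 1.645
z_β = -0.129

Power = Φ(z_β) = Φ(-0.129) ≈ 0.449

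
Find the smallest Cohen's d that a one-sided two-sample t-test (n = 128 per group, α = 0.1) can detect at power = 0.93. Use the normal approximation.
d ≈ 0.34

Minimum detectable effect (two-sample t-test, normal approximation):
d = (z_α + z_β) / √(n/2)
d = (1.282 + 1.476) / √(128/2)
d = 2.757 / 8.000
d ≈ 0.34

By Cohen's convention (0.2 small / 0.5 medium / 0.8 large): small effect.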